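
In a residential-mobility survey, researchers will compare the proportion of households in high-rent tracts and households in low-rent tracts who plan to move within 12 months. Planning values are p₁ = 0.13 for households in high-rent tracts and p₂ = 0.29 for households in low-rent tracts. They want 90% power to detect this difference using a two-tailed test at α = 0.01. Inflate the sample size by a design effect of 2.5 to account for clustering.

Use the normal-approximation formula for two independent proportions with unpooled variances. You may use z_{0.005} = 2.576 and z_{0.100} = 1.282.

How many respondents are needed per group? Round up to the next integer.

n = 464 per group

n = (z_{α/2} + z_β)² · [p₁(1−p₁) + p₂(1−p₂)] / (p₁ − p₂)²
  = (2.576 + 1.282)² · (0.13·0.87 + 0.29·0.71) / (-0.16)²
  = (3.858)² · (0.1131 + 0.2059) / 0.0256
  = 14.8842 · 0.3190 / 0.0256
  = 185.47
Design effect: 2.5 × 185.47 = 463.68.
Round up → n = 464 per group.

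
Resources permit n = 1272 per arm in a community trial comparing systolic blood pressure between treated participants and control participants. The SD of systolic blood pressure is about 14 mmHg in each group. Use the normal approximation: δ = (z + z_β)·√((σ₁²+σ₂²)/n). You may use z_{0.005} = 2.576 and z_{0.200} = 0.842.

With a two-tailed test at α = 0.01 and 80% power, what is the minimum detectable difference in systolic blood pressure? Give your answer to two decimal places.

δ = (z_{α/2} + z_β) · √((σ₁²+σ₂²)/n)
  = (2.576 + 0.842) · √(392/1272)
  = 3.418 · √0.30818
  = 3.418 · 0.5551
  = 1.8975

Minimum detectable difference ≈ 1.90 mmHg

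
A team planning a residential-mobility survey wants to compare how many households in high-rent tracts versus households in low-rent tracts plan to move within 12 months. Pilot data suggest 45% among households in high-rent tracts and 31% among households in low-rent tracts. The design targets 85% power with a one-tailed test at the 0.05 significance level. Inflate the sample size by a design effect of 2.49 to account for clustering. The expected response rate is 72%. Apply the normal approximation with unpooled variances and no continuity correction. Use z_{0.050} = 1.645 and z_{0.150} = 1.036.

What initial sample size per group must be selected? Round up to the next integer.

n = (z_α + z_β)² · [p₁(1−p₁) + p₂(1−p₂)] / (p₁ − p₂)²
  = (1.645 + 1.036)² · (0.45·0.55 + 0.31·0.69) / (0.14)²
  = (2.681)² · (0.2475 + 0.2139) / 0.0196
  = 7.1878 · 0.4614 / 0.0196
  = 169.21
Design effect: 2.49 × 169.21 = 421.32.
Adjust for 72% response: 421.32 / 0.72 = 585.17.
Round up → n = 586 per group.

n = 586 per group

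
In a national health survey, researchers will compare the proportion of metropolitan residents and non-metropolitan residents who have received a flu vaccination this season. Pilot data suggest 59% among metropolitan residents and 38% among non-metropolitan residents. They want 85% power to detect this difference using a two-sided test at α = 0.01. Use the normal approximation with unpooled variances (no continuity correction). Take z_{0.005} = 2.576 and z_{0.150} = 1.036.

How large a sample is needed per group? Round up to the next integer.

n = 142 per group

n = (z_{α/2} + z_β)² · [p₁(1−p₁) + p₂(1−p₂)] / (p₁ − p₂)²
  = (2.576 + 1.036)² · (0.59·0.41 + 0.38·0.62) / (0.21)²
  = (3.612)² · (0.2419 + 0.2356) / 0.0441
  = 13.0465 · 0.4775 / 0.0441
  = 141.26
Round up → n = 142 per group.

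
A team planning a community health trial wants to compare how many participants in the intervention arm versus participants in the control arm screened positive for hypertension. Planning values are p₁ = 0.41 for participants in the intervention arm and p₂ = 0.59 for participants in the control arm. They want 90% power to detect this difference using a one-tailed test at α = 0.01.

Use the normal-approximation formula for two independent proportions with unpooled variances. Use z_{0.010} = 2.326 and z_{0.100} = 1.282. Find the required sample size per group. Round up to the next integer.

n = 195 per group

n = (z_α + z_β)² · [p₁(1−p₁) + p₂(1−p₂)] / (p₁ − p₂)²
  = (2.326 + 1.282)² · (0.41·0.59 + 0.59·0.41) / (-0.18)²
  = (3.608)² · (0.2419 + 0.2419) / 0.0324
  = 13.0177 · 0.4838 / 0.0324
  = 194.38
Round up → n = 195 per group.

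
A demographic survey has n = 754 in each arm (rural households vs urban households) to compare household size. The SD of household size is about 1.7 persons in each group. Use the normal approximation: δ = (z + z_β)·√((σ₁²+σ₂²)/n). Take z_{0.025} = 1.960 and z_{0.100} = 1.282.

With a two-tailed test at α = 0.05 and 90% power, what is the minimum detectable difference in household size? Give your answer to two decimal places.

Minimum detectable difference ≈ 0.28 persons

δ = (z_{α/2} + z_β) · √((σ₁²+σ₂²)/n)
  = (1.960 + 1.282) · √(5.78/754)
  = 3.242 · √0.00767
  = 3.242 · 0.0876
  = 0.2839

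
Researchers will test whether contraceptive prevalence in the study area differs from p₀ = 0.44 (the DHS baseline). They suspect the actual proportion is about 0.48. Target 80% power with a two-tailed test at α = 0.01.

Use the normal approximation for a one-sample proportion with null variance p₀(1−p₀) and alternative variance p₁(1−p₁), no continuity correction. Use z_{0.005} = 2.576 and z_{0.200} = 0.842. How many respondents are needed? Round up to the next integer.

n = [z_{α/2}·√(p₀q₀) + z_β·√(p₁q₁)]² / (p₁ − p₀)²
  = [2.576·√(0.44·0.56) + 0.842·√(0.48·0.52)]² / (0.04)²
  = [2.576·0.4964 + 0.842·0.4996]² / 0.0016
  = [1.6994]² / 0.0016
  = 1804.88
Round up → n = 1805.

n = 1805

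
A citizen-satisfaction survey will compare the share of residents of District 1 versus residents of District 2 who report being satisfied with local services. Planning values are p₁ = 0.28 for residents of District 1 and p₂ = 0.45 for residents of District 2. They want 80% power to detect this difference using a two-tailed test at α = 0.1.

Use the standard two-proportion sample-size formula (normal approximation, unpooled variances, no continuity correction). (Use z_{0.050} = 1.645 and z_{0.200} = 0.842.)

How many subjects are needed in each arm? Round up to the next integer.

n = 97 per group

n = (z_{α/2} + z_β)² · [p₁(1−p₁) + p₂(1−p₂)] / (p₁ − p₂)²
  = (1.645 + 0.842)² · (0.28·0.72 + 0.45·0.55) / (-0.17)²
  = (2.487)² · (0.2016 + 0.2475) / 0.0289
  = 6.1852 · 0.4491 / 0.0289
  = 96.12
Round up → n = 97 per group.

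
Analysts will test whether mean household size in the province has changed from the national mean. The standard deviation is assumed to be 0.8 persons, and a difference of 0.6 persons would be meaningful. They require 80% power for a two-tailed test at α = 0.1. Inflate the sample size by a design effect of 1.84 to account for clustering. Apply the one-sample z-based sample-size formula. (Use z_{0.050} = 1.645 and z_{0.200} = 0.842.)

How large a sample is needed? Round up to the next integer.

n = 21

n = (z_{α/2} + z_β)² · σ² / δ²
  = (1.645 + 0.842)² · 0.8² / 0.6²
  = 6.1852 · 0.64 / 0.36
  = 11.00
Design effect: 1.84 × 11.00 = 20.23.
Round up → n = 21.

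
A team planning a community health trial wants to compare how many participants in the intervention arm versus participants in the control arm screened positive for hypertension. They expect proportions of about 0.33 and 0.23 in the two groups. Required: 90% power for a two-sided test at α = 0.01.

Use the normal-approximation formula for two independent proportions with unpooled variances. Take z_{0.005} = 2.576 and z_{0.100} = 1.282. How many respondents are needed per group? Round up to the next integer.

n = 593 per group

n = (z_{α/2} + z_β)² · [p₁(1−p₁) + p₂(1−p₂)] / (p₁ − p₂)²
  = (2.576 + 1.282)² · (0.33·0.67 + 0.23·0.77) / (0.10)²
  = (3.858)² · (0.2211 + 0.1771) / 0.0100
  = 14.8842 · 0.3982 / 0.0100
  = 592.69
Round up → n = 593 per group.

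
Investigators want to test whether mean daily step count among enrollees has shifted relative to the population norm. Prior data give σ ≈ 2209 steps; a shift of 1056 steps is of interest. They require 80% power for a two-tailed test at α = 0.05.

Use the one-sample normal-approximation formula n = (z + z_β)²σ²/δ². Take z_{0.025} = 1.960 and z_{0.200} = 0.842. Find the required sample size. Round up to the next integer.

n = 35

n = (z_{α/2} + z_β)² · σ² / δ²
  = (1.960 + 0.842)² · 2209² / 1056²
  = 7.8512 · 4879681 / 1115136
  = 34.36
Round up → n = 35.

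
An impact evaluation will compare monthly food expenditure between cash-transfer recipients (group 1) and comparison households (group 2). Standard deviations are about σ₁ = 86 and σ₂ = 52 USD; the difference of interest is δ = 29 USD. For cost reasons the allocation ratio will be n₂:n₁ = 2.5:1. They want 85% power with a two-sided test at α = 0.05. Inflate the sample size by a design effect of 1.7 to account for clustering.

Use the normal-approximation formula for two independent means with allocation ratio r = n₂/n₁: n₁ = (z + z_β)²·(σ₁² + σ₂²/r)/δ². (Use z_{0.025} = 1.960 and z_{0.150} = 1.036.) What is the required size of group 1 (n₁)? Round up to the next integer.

n₁ = (z_{α/2} + z_β)² · (σ₁² + σ₂²/r) / δ²
   = (1.960 + 1.036)² · (86² + 52²/2.5) / 29²
   = 8.9760 · (7396 + 1081.6) / 841
   = 8.9760 · 8477.6 / 841
   = 90.48
Design effect: 1.7 × 90.48 = 153.82.
Round up → n₁ = 154; n₂ = r·n₁ = 2.5 × 154 = 385.

n₁ = 154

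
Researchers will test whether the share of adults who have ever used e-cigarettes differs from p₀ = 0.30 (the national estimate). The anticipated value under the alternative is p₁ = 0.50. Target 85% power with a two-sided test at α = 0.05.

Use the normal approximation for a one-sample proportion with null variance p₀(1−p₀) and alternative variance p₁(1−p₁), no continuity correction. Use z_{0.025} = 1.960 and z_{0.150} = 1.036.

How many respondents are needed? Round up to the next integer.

n = 51

n = [z_{α/2}·√(p₀q₀) + z_β·√(p₁q₁)]² / (p₁ − p₀)²
  = [1.960·√(0.30·0.70) + 1.036·√(0.50·0.50)]² / (0.20)²
  = [1.960·0.4583 + 1.036·0.5000]² / 0.0400
  = [1.4162]² / 0.0400
  = 50.14
Round up → n = 51.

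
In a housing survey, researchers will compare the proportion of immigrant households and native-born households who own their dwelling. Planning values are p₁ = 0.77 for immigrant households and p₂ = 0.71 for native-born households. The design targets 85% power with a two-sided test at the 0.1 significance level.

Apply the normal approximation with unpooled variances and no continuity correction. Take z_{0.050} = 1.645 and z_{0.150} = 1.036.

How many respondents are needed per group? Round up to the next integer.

n = 765 per group

n = (z_{α/2} + z_β)² · [p₁(1−p₁) + p₂(1−p₂)] / (p₁ − p₂)²
  = (1.645 + 1.036)² · (0.77·0.23 + 0.71·0.29) / (0.06)²
  = (2.681)² · (0.1771 + 0.2059) / 0.0036
  = 7.1878 · 0.3830 / 0.0036
  = 764.70
Round up → n = 765 per group.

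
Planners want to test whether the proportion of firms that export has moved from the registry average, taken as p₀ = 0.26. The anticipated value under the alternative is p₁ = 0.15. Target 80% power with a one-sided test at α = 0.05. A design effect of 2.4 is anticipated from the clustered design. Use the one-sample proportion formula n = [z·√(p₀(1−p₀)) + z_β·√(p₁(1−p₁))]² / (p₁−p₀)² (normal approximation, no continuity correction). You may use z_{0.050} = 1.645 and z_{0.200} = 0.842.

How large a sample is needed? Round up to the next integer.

n = 208

n = [z_α·√(p₀q₀) + z_β·√(p₁q₁)]² / (p₁ − p₀)²
  = [1.645·√(0.26·0.74) + 0.842·√(0.15·0.85)]² / (-0.11)²
  = [1.645·0.4386 + 0.842·0.3571]² / 0.0121
  = [1.0222]² / 0.0121
  = 86.36
Design effect: 2.4 × 86.36 = 207.25.
Round up → n = 208.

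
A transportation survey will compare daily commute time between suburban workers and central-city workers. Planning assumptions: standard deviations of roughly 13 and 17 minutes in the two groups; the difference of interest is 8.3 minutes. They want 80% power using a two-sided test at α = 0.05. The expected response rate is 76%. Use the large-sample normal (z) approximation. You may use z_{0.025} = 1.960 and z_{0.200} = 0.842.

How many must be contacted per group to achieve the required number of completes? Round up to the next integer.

n = 69 per group

n = (z_{α/2} + z_β)² · (σ₁² + σ₂²) / δ²
  = (1.960 + 0.842)² · (13² + 17² = 458) / 8.3²
  = 7.8512 · 458 / 68.89
  = 52.20
Adjust for 76% response: 52.20 / 0.76 = 68.68.
Round up → n = 69 per group.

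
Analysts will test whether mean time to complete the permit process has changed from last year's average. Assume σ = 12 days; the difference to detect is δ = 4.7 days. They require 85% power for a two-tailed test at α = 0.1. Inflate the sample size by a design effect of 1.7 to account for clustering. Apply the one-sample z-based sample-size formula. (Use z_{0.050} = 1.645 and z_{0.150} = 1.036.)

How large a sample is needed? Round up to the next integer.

n = 80

n = (z_{α/2} + z_β)² · σ² / δ²
  = (1.645 + 1.036)² · 12² / 4.7²
  = 7.1878 · 144 / 22.09
  = 46.86
Design effect: 1.7 × 46.86 = 79.65.
Round up → n = 80.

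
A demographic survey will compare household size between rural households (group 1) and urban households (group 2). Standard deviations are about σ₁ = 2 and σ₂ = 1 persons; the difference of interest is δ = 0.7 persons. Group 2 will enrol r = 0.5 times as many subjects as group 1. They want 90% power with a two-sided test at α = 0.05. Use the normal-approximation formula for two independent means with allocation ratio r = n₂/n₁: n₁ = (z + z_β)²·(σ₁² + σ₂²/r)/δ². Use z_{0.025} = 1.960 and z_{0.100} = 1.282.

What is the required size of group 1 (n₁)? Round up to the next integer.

n₁ = (z_{α/2} + z_β)² · (σ₁² + σ₂²/r) / δ²
   = (1.960 + 1.282)² · (2² + 1²/0.5) / 0.7²
   = 10.5106 · (4 + 2) / 0.49
   = 10.5106 · 6 / 0.49
   = 128.70
Round up → n₁ = 129; n₂ = r·n₁ = 0.5 × 129 = 65.

n₁ = 129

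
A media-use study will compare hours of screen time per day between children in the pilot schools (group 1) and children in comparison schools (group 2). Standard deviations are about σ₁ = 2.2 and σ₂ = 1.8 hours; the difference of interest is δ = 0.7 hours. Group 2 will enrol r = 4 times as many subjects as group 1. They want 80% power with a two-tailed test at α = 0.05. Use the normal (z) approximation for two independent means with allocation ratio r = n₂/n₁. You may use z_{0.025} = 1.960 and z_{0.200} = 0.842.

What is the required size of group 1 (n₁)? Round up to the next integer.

n₁ = 91

n₁ = (z_{α/2} + z_β)² · (σ₁² + σ₂²/r) / δ²
   = (1.960 + 0.842)² · (2.2² + 1.8²/4) / 0.7²
   = 7.8512 · (4.84 + 0.81) / 0.49
   = 7.8512 · 5.65 / 0.49
   = 90.53
Round up → n₁ = 91; n₂ = r·n₁ = 4 × 91 = 364.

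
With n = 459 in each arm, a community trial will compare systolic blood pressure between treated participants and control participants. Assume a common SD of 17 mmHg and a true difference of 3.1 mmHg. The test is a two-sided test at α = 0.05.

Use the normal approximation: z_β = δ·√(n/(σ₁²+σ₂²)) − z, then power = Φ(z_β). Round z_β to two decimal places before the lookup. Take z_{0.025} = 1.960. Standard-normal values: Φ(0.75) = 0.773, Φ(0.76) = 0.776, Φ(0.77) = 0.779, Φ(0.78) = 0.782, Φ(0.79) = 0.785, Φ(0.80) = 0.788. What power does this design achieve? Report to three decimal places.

Power ≈ 0.788

z_β = δ·√(n/(σ₁²+σ₂²)) − z_{α/2}
    = 3.1 · √(459/578) − 1.960
    = 3.1 · 0.89113 − 1.960
    = 2.7625 − 1.960 = 0.8025 → 0.80
Power = Φ(0.80) = 0.788.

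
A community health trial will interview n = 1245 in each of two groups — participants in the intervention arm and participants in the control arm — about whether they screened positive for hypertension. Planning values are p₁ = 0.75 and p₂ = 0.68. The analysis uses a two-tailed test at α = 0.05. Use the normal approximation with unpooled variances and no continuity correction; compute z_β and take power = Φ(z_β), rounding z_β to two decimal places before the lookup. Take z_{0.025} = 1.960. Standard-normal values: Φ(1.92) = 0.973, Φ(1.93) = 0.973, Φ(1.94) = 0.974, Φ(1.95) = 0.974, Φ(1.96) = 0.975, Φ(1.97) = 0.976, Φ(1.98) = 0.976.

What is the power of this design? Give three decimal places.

z_β = |p₁−p₂|·√(n/[p₁q₁+p₂q₂]) − z_{α/2}
    = 0.07 · √(1245/0.4051) − 1.960
    = 0.07 · 55.4375 − 1.960
    = 3.8806 − 1.960 = 1.9206 → 1.92
Power = Φ(1.92) = 0.973.

Power ≈ 0.973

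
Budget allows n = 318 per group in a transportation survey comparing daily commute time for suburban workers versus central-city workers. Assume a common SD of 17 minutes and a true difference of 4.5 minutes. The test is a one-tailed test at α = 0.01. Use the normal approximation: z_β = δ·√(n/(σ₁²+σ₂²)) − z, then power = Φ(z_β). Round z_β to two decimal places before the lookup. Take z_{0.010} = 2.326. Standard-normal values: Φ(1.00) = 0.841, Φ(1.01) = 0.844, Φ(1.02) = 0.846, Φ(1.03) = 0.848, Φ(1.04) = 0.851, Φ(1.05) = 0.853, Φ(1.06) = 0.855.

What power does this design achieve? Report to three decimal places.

Power ≈ 0.844

z_β = δ·√(n/(σ₁²+σ₂²)) − z_α
    = 4.5 · √(318/578) − 2.326
    = 4.5 · 0.74174 − 2.326
    = 3.3378 − 2.326 = 1.0118 → 1.01
Power = Φ(1.01) = 0.844.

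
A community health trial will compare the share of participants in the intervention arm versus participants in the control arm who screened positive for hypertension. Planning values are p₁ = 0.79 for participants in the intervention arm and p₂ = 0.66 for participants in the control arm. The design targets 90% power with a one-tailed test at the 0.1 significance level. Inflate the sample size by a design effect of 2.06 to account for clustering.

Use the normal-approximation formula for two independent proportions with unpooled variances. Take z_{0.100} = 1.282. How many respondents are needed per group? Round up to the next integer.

n = (z_α + z_β)² · [p₁(1−p₁) + p₂(1−p₂)] / (p₁ − p₂)²
  = (1.282 + 1.282)² · (0.79·0.21 + 0.66·0.34) / (0.13)²
  = (2.564)² · (0.1659 + 0.2244) / 0.0169
  = 6.5741 · 0.3903 / 0.0169
  = 151.83
Design effect: 2.06 × 151.83 = 312.76.
Round up → n = 313 per group.

n = 313 per group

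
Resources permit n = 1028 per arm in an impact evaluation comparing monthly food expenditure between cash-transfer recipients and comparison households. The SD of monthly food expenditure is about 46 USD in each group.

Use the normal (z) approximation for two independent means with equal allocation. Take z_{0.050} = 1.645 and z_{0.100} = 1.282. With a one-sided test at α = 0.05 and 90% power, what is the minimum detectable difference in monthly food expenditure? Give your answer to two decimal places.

Minimum detectable difference ≈ 5.94 USD

δ = (z_α + z_β) · √((σ₁²+σ₂²)/n)
  = (1.645 + 1.282) · √(4232/1028)
  = 2.927 · √4.1167
  = 2.927 · 2.0290
  = 5.9388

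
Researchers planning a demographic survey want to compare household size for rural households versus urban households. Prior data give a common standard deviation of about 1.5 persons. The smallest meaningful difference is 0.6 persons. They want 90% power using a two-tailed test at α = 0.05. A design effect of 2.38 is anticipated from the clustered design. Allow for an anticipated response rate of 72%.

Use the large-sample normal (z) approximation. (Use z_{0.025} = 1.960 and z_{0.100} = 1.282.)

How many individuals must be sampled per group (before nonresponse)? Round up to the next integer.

n = (z_{α/2} + z_β)² · (σ₁² + σ₂²) / δ²
  = (1.960 + 1.282)² · (2·1.5² = 4.5) / 0.6²
  = 10.5106 · 4.5 / 0.36
  = 131.38
Design effect: 2.38 × 131.38 = 312.69.
Adjust for 72% response: 312.69 / 0.72 = 434.29.
Round up → n = 435 per group.

n = 435 per group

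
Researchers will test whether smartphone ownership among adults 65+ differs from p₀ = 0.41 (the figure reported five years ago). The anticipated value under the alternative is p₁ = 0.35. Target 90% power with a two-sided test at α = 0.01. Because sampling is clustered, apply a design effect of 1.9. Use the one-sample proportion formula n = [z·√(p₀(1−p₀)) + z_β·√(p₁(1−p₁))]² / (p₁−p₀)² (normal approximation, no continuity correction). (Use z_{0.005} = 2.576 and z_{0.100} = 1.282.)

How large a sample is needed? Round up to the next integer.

n = [z_{α/2}·√(p₀q₀) + z_β·√(p₁q₁)]² / (p₁ − p₀)²
  = [2.576·√(0.41·0.59) + 1.282·√(0.35·0.65)]² / (-0.06)²
  = [2.576·0.4918 + 1.282·0.4770]² / 0.0036
  = [1.8784]² / 0.0036
  = 980.15
Design effect: 1.9 × 980.15 = 1862.28.
Round up → n = 1863.

n = 1863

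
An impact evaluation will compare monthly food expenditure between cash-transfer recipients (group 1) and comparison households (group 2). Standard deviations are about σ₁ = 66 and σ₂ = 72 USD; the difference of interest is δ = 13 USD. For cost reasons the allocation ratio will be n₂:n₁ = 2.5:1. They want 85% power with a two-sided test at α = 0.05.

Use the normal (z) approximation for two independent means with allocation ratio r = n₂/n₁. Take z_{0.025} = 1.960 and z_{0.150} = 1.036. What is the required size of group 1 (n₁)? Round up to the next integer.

n₁ = 342

n₁ = (z_{α/2} + z_β)² · (σ₁² + σ₂²/r) / δ²
   = (1.960 + 1.036)² · (66² + 72²/2.5) / 13²
   = 8.9760 · (4356 + 2073.6) / 169
   = 8.9760 · 6429.6 / 169
   = 341.49
Round up → n₁ = 342; n₂ = r·n₁ = 2.5 × 342 = 855.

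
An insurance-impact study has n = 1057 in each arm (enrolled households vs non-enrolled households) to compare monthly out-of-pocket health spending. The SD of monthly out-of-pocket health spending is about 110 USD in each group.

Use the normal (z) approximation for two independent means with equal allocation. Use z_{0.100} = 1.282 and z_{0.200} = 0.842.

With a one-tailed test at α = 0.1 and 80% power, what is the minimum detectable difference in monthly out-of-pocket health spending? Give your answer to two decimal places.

δ = (z_α + z_β) · √((σ₁²+σ₂²)/n)
  = (1.282 + 0.842) · √(24200/1057)
  = 2.124 · √22.895
  = 2.124 · 4.7849
  = 10.1631

Minimum detectable difference ≈ 10.16 USD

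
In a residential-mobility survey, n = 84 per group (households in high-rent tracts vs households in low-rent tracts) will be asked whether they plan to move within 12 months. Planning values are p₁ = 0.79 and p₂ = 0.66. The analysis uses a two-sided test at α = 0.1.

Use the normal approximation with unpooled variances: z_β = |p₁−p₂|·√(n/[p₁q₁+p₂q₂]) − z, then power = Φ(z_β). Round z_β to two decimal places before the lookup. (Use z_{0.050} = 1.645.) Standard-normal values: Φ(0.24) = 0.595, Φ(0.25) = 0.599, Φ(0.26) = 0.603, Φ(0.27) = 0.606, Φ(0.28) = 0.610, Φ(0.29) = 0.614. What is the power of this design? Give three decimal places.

Power ≈ 0.603

z_β = |p₁−p₂|·√(n/[p₁q₁+p₂q₂]) − z_{α/2}
    = 0.13 · √(84/0.3903) − 1.645
    = 0.13 · 14.6703 − 1.645
    = 1.9071 − 1.645 = 0.2621 → 0.26
Power = Φ(0.26) = 0.603.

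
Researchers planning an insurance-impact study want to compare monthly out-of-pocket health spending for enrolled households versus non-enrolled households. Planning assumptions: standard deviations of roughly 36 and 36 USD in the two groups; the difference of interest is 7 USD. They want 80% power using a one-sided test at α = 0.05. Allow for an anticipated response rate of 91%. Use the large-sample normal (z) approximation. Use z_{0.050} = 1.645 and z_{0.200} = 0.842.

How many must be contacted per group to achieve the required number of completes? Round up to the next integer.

n = (z_α + z_β)² · (σ₁² + σ₂²) / δ²
  = (1.645 + 0.842)² · (36² + 36² = 2592) / 7²
  = 6.1852 · 2592 / 49
  = 327.18
Adjust for 91% response: 327.18 / 0.91 = 359.54.
Round up → n = 360 per group.

n = 360 per group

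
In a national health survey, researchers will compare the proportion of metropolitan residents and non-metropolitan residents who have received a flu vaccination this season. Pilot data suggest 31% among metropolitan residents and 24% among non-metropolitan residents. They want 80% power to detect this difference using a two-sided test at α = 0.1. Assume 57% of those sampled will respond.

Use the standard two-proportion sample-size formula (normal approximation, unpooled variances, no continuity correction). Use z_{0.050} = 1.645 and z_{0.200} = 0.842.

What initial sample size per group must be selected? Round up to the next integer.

n = (z_{α/2} + z_β)² · [p₁(1−p₁) + p₂(1−p₂)] / (p₁ − p₂)²
  = (1.645 + 0.842)² · (0.31·0.69 + 0.24·0.76) / (0.07)²
  = (2.487)² · (0.2139 + 0.1824) / 0.0049
  = 6.1852 · 0.3963 / 0.0049
  = 500.24
Adjust for 57% response: 500.24 / 0.57 = 877.62.
Round up → n = 878 per group.

n = 878 per group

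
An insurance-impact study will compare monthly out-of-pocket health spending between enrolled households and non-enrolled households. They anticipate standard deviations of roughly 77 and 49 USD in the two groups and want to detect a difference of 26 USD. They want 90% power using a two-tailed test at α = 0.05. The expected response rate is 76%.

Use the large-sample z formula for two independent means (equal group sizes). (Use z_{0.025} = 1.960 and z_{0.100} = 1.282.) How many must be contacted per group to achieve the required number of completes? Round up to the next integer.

n = (z_{α/2} + z_β)² · (σ₁² + σ₂²) / δ²
  = (1.960 + 1.282)² · (77² + 49² = 8330) / 26²
  = 10.5106 · 8330 / 676
  = 129.52
Adjust for 76% response: 129.52 / 0.76 = 170.42.
Round up → n = 171 per group.

n = 171 per group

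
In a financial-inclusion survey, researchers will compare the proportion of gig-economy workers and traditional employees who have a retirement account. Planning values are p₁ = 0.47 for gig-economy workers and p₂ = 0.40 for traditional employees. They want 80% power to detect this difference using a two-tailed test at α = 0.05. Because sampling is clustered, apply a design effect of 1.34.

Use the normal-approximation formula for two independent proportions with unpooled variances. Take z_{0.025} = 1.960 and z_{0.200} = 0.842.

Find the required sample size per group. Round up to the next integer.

n = (z_{α/2} + z_β)² · [p₁(1−p₁) + p₂(1−p₂)] / (p₁ − p₂)²
  = (1.960 + 0.842)² · (0.47·0.53 + 0.40·0.60) / (0.07)²
  = (2.802)² · (0.2491 + 0.2400) / 0.0049
  = 7.8512 · 0.4891 / 0.0049
  = 783.68
Design effect: 1.34 × 783.68 = 1050.13.
Round up → n = 1051 per group.

n = 1051 per group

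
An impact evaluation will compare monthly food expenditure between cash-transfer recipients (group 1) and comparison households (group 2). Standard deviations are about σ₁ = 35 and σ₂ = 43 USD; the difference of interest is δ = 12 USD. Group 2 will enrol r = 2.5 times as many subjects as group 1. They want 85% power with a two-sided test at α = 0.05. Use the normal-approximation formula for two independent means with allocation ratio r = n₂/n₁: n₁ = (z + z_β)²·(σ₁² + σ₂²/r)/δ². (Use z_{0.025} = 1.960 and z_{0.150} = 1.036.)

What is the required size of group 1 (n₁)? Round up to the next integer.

n₁ = (z_{α/2} + z_β)² · (σ₁² + σ₂²/r) / δ²
   = (1.960 + 1.036)² · (35² + 43²/2.5) / 12²
   = 8.9760 · (1225 + 739.6) / 144
   = 8.9760 · 1964.6 / 144
   = 122.46
Round up → n₁ = 123; n₂ = r·n₁ = 2.5 × 123 = 308.

n₁ = 123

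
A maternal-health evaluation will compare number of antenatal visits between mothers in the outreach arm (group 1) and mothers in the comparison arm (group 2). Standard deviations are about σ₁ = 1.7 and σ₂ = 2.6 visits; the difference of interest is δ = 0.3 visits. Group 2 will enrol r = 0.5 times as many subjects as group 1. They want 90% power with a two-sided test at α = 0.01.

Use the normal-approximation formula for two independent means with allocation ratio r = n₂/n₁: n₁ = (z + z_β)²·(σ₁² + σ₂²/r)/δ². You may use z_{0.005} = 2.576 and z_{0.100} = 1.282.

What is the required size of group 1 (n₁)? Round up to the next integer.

n₁ = 2714

n₁ = (z_{α/2} + z_β)² · (σ₁² + σ₂²/r) / δ²
   = (2.576 + 1.282)² · (1.7² + 2.6²/0.5) / 0.3²
   = 14.8842 · (2.89 + 13.52) / 0.09
   = 14.8842 · 16.41 / 0.09
   = 2713.88
Round up → n₁ = 2714; n₂ = r·n₁ = 0.5 × 2714 = 1357.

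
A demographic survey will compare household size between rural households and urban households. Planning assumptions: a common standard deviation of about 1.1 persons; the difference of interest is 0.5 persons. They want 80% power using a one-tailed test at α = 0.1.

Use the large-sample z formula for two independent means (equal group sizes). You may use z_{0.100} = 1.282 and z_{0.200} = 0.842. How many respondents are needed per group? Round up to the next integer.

n = (z_α + z_β)² · (σ₁² + σ₂²) / δ²
  = (1.282 + 0.842)² · (2·1.1² = 2.42) / 0.5²
  = 4.5114 · 2.42 / 0.25
  = 43.67
Round up → n = 44 per group.

n = 44 per group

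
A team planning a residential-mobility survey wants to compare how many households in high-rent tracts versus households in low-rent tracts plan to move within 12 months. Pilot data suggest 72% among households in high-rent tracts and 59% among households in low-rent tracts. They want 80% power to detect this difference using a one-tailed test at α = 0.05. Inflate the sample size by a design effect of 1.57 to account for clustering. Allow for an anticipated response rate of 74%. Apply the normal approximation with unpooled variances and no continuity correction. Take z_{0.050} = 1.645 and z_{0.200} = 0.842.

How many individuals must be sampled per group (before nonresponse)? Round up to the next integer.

n = (z_α + z_β)² · [p₁(1−p₁) + p₂(1−p₂)] / (p₁ − p₂)²
  = (1.645 + 0.842)² · (0.72·0.28 + 0.59·0.41) / (0.13)²
  = (2.487)² · (0.2016 + 0.2419) / 0.0169
  = 6.1852 · 0.4435 / 0.0169
  = 162.31
Design effect: 1.57 × 162.31 = 254.83.
Adjust for 74% response: 254.83 / 0.74 = 344.37.
Round up → n = 345 per group.

n = 345 per group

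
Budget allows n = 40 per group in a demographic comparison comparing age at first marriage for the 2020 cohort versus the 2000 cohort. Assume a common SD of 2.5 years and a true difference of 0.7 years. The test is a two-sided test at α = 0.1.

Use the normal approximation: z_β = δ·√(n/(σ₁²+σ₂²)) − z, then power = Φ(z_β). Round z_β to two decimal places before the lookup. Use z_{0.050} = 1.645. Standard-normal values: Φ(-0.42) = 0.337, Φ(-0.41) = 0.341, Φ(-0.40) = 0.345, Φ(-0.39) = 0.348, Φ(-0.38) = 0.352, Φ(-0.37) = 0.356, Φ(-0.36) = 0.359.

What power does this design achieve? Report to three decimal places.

z_β = δ·√(n/(σ₁²+σ₂²)) − z_{α/2}
    = 0.7 · √(40/12.5) − 1.645
    = 0.7 · 1.78885 − 1.645
    = 1.2522 − 1.645 = -0.3928 → -0.39
Power = Φ(-0.39) = 0.348.

Power ≈ 0.348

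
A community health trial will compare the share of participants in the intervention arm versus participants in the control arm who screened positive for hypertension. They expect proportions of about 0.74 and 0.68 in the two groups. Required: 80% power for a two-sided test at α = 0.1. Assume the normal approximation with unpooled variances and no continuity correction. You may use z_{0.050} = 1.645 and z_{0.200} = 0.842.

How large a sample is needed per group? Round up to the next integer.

n = (z_{α/2} + z_β)² · [p₁(1−p₁) + p₂(1−p₂)] / (p₁ − p₂)²
  = (1.645 + 0.842)² · (0.74·0.26 + 0.68·0.32) / (0.06)²
  = (2.487)² · (0.1924 + 0.2176) / 0.0036
  = 6.1852 · 0.4100 / 0.0036
  = 704.42
Round up → n = 705 per group.

n = 705 per group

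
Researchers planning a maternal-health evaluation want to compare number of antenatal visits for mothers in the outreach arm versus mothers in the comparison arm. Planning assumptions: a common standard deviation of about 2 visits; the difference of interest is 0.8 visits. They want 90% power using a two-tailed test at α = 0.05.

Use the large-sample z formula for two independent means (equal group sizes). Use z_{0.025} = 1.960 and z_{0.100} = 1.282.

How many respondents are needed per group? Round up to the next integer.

n = (z_{α/2} + z_β)² · (σ₁² + σ₂²) / δ²
  = (1.960 + 1.282)² · (2·2² = 8) / 0.8²
  = 10.5106 · 8 / 0.64
  = 131.38
Round up → n = 132 per group.

n = 132 per group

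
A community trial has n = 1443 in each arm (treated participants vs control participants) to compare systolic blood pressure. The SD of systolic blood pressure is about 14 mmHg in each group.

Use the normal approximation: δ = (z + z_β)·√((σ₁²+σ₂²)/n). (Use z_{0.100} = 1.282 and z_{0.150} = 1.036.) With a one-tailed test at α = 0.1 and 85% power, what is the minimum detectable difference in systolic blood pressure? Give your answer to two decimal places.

δ = (z_α + z_β) · √((σ₁²+σ₂²)/n)
  = (1.282 + 1.036) · √(392/1443)
  = 2.318 · √0.27166
  = 2.318 · 0.5212
  = 1.2082

Minimum detectable difference ≈ 1.21 mmHg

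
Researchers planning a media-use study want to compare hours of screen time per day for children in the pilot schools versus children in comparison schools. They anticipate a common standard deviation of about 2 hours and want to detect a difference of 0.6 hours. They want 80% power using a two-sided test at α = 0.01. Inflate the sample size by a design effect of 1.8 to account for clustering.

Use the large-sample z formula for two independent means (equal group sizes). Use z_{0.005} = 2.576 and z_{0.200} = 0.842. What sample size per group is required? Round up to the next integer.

n = (z_{α/2} + z_β)² · (σ₁² + σ₂²) / δ²
  = (2.576 + 0.842)² · (2·2² = 8) / 0.6²
  = 11.6827 · 8 / 0.36
  = 259.62
Design effect: 1.8 × 259.62 = 467.31.
Round up → n = 468 per group.

n = 468 per group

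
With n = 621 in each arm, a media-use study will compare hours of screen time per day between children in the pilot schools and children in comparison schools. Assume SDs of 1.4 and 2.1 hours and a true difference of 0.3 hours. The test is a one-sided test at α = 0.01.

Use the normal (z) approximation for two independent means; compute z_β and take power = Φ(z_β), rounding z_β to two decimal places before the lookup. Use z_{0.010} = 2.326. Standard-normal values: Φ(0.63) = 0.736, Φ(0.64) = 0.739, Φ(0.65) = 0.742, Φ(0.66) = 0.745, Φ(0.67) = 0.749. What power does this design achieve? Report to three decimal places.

z_β = δ·√(n/(σ₁²+σ₂²)) − z_α
    = 0.3 · √(621/6.37) − 2.326
    = 0.3 · 9.87361 − 2.326
    = 2.9621 − 2.326 = 0.6361 → 0.64
Power = Φ(0.64) = 0.739.

Power ≈ 0.739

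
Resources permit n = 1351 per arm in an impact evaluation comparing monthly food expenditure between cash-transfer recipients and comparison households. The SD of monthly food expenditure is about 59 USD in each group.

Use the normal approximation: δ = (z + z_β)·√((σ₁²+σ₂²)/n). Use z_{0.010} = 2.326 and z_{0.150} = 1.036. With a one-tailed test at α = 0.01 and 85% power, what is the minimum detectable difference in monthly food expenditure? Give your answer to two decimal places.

δ = (z_α + z_β) · √((σ₁²+σ₂²)/n)
  = (2.326 + 1.036) · √(6962/1351)
  = 3.362 · √5.1532
  = 3.362 · 2.2701
  = 7.6320

Minimum detectable difference ≈ 7.63 USD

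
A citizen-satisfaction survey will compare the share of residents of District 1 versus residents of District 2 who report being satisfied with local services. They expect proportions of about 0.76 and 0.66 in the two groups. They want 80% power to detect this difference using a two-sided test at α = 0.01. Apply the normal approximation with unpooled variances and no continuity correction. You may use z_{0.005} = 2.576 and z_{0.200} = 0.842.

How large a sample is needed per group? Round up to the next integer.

n = 476 per group

n = (z_{α/2} + z_β)² · [p₁(1−p₁) + p₂(1−p₂)] / (p₁ − p₂)²
  = (2.576 + 0.842)² · (0.76·0.24 + 0.66·0.34) / (0.10)²
  = (3.418)² · (0.1824 + 0.2244) / 0.0100
  = 11.6827 · 0.4068 / 0.0100
  = 475.25
Round up → n = 476 per group.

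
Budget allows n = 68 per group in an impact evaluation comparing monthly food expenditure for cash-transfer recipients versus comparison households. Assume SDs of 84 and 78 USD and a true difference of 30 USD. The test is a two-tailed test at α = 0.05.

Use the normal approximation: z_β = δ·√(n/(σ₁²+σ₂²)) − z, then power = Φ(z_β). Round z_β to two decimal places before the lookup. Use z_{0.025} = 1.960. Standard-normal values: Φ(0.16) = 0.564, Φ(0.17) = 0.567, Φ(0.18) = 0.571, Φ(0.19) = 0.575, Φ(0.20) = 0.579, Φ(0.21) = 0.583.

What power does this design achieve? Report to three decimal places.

Power ≈ 0.579

z_β = δ·√(n/(σ₁²+σ₂²)) − z_{α/2}
    = 30 · √(68/13140) − 1.960
    = 30 · 0.07194 − 1.960
    = 2.1581 − 1.960 = 0.1981 → 0.20
Power = Φ(0.20) = 0.579.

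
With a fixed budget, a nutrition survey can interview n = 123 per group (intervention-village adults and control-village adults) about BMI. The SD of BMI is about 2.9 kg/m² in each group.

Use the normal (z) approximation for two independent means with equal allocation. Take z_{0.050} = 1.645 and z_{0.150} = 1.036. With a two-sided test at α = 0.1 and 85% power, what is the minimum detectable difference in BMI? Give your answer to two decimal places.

Minimum detectable difference ≈ 0.99 kg/m²

δ = (z_{α/2} + z_β) · √((σ₁²+σ₂²)/n)
  = (1.645 + 1.036) · √(16.82/123)
  = 2.681 · √0.13675
  = 2.681 · 0.3698
  = 0.9914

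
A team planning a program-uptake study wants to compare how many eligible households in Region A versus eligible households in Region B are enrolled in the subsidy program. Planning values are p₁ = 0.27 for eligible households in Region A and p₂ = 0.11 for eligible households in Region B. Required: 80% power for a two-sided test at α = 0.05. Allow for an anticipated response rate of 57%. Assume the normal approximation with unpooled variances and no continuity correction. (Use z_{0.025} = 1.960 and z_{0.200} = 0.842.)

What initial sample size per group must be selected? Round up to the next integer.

n = (z_{α/2} + z_β)² · [p₁(1−p₁) + p₂(1−p₂)] / (p₁ − p₂)²
  = (1.960 + 0.842)² · (0.27·0.73 + 0.11·0.89) / (0.16)²
  = (2.802)² · (0.1971 + 0.0979) / 0.0256
  = 7.8512 · 0.2950 / 0.0256
  = 90.47
Adjust for 57% response: 90.47 / 0.57 = 158.72.
Round up → n = 159 per group.

n = 159 per group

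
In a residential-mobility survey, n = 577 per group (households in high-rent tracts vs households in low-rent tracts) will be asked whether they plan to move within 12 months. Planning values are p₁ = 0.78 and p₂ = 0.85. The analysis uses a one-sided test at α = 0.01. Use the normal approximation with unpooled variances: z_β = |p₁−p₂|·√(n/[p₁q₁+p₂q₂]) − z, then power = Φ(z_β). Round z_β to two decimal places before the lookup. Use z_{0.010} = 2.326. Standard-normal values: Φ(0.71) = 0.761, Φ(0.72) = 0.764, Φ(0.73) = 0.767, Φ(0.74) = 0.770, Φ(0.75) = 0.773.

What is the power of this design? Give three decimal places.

Power ≈ 0.773

z_β = |p₁−p₂|·√(n/[p₁q₁+p₂q₂]) − z_α
    = 0.07 · √(577/0.2991) − 2.326
    = 0.07 · 43.9218 − 2.326
    = 3.0745 − 2.326 = 0.7485 → 0.75
Power = Φ(0.75) = 0.773.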